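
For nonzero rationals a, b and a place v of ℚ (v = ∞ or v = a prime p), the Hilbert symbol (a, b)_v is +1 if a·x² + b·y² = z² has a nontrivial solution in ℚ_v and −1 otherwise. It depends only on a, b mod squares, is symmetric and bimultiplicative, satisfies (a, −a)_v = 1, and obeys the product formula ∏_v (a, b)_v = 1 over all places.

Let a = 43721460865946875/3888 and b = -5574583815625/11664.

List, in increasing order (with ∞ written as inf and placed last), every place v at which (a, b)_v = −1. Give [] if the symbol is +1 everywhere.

[3, 29]

Mod squares: a ≡ 3411705, b ≡ -145. Check v ∈ {∞, 2, 3, 5, 11, 23, 29, 31}.
v=11: a=11^3·(≡2), b=11^2·(≡4) mod 11; (2|11)=-1, (4|11)=+1; (−1)^{3·2·5}·(-1)^2·(+1)^3 = +1.
v=23: a=23^3·(≡2), b=23^2·(≡4) mod 23; (2|23)=+1, (4|23)=+1; (−1)^{3·2·11}·(+1)^2·(+1)^3 = +1.
v=3: a=3^-5·(≡1), b=3^-6·(≡2) mod 3; (1|3)=+1, (2|3)=-1; (−1)^{-5·-6·1}·(+1)^-6·(-1)^-5 = -1.
v=5: a=5^5·(≡1), b=5^5·(≡1) mod 5; (1|5)=+1, (1|5)=+1; (−1)^{5·5·2}·(+1)^5·(+1)^5 = +1.
v=∞: 3411705 > 0 and -145 < 0  ⇒  (a,b)_∞ = +1.
v=29: a=29^1·(≡10), b=29^1·(≡28) mod 29; (10|29)=-1, (28|29)=+1; (−1)^{1·1·14}·(-1)^1·(+1)^1 = -1.
v=31: a=31^3·(≡20), b=31^2·(≡9) mod 31; (20|31)=+1, (9|31)=+1; (−1)^{3·2·15}·(+1)^2·(+1)^3 = +1.
v=2: v_2(a)=-4, v_2(b)=-4; units ≡ 1, 7 (mod 8); ε·ε+αω+βω = 0·1+-4·0+-4·0 ≡ 0  ⇒  (a,b)_2 = +1.
|Ram(3411705, -145)| = 2, even; anisotropic at {3, 29}.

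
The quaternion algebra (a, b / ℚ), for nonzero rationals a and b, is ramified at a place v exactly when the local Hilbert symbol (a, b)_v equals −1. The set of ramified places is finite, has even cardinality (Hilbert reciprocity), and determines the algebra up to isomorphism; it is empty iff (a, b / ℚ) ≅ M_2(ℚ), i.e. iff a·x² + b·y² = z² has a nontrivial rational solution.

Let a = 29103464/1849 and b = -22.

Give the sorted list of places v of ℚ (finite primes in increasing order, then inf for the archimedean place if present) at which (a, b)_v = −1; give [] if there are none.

[]

Mod squares: a ≡ 26, b ≡ -22. Check v ∈ {∞, 2, 11, 13, 23, 43}.
v=2: v_2(a)=3, v_2(b)=1; units ≡ 5, 5 (mod 8); ε·ε+αω+βω = 0·0+3·1+1·1 ≡ 0  ⇒  (a,b)_2 = +1.
v=13: a=13^1·(≡8), b=13^0·(≡4) mod 13; (8|13)=-1, (4|13)=+1; (−1)^{1·0·6}·(-1)^0·(+1)^1 = +1.
v=43: a=43^-2·(≡32), b=43^0·(≡21) mod 43; (32|43)=-1, (21|43)=+1; (−1)^{-2·0·21}·(-1)^0·(+1)^-2 = +1.
v=∞: 26 > 0 and -22 < 0  ⇒  (a,b)_∞ = +1.
v=23: a=23^4·(≡9), b=23^0·(≡1) mod 23; (9|23)=+1, (1|23)=+1; (−1)^{4·0·11}·(+1)^0·(+1)^4 = +1.
v=11: a=11^0·(≡5), b=11^1·(≡9) mod 11; (5|11)=+1, (9|11)=+1; (−1)^{0·1·5}·(+1)^1·(+1)^0 = +1.
Every local symbol is +1, so the conic 26·x² + -22·y² = z² has ℚ_v-points for all v and hence a ℚ-point; (a, b / ℚ) ≅ M_2(ℚ).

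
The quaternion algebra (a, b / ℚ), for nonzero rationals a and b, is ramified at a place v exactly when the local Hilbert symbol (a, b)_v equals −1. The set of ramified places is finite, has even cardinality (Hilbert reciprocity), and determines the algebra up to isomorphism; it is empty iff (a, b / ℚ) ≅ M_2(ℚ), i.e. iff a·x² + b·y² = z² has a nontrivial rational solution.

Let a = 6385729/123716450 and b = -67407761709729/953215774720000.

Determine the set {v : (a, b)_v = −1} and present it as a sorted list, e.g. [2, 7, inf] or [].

Mod squares: a ≡ 2, b ≡ -22. Check v ∈ {∞, 2, 3, 5, 7, 11, 13, 17, 19}.
v=19: a=19^4·(≡15), b=19^8·(≡16) mod 19; (15|19)=-1, (16|19)=+1; (−1)^{4·8·9}·(-1)^8·(+1)^4 = +1.
v=∞: 2 > 0 and -22 < 0  ⇒  (a,b)_∞ = +1.
v=5: a=5^-2·(≡3), b=5^-4·(≡3) mod 5; (3|5)=-1, (3|5)=-1; (−1)^{-2·-4·2}·(-1)^-4·(-1)^-2 = +1.
v=17: a=17^0·(≡9), b=17^-2·(≡14) mod 17; (9|17)=+1, (14|17)=-1; (−1)^{0·-2·8}·(+1)^-2·(-1)^0 = +1.
v=7: a=7^2·(≡4), b=7^2·(≡5) mod 7; (4|7)=+1, (5|7)=-1; (−1)^{2·2·3}·(+1)^2·(-1)^2 = +1.
v=11: a=11^-4·(≡10), b=11^-5·(≡9) mod 11; (10|11)=-1, (9|11)=+1; (−1)^{-4·-5·5}·(-1)^-5·(+1)^-4 = -1.
v=2: v_2(a)=-1, v_2(b)=-15; units ≡ 1, 5 (mod 8); ε·ε+αω+βω = 0·0+-1·1+-15·0 ≡ 1  ⇒  (a,b)_2 = -1.
v=3: a=3^0·(≡2), b=3^4·(≡2) mod 3; (2|3)=-1, (2|3)=-1; (−1)^{0·4·1}·(-1)^4·(-1)^0 = +1.
v=13: a=13^-2·(≡11), b=13^0·(≡12) mod 13; (11|13)=-1, (12|13)=+1; (−1)^{-2·0·6}·(-1)^0·(+1)^-2 = +1.
Ram(2, -22) = {2, 11}; no ℚ_2-point on the conic.

[2, 11]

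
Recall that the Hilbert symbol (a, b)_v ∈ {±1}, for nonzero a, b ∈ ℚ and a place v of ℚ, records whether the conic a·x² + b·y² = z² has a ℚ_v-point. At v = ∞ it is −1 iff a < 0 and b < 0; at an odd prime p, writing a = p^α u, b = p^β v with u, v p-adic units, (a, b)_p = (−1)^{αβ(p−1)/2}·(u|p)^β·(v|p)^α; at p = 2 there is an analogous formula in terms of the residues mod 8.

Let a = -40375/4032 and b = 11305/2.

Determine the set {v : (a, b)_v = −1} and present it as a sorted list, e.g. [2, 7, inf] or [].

[5, 19]

Mod squares: a ≡ -11305, b ≡ 22610. Check v ∈ {∞, 2, 3, 5, 7, 17, 19}.
v=3: a=3^-2·(≡2), b=3^0·(≡2) mod 3; (2|3)=-1, (2|3)=-1; (−1)^{-2·0·1}·(-1)^0·(-1)^-2 = +1.
v=∞: -11305 < 0 and 22610 > 0  ⇒  (a,b)_∞ = +1.
v=7: a=7^-1·(≡4), b=7^1·(≡6) mod 7; (4|7)=+1, (6|7)=-1; (−1)^{-1·1·3}·(+1)^1·(-1)^-1 = +1.
v=17: a=17^1·(≡13), b=17^1·(≡1) mod 17; (13|17)=+1, (1|17)=+1; (−1)^{1·1·8}·(+1)^1·(+1)^1 = +1.
v=19: a=19^1·(≡15), b=19^1·(≡3) mod 19; (15|19)=-1, (3|19)=-1; (−1)^{1·1·9}·(-1)^1·(-1)^1 = -1.
v=5: a=5^3·(≡1), b=5^1·(≡3) mod 5; (1|5)=+1, (3|5)=-1; (−1)^{3·1·2}·(+1)^1·(-1)^3 = -1.
v=2: v_2(a)=-6, v_2(b)=-1; units ≡ 7, 1 (mod 8); ε·ε+αω+βω = 1·0+-6·0+-1·0 ≡ 0  ⇒  (a,b)_2 = +1.
(-11305, 22610 / ℚ) ramifies at {5, 19}: a division algebra.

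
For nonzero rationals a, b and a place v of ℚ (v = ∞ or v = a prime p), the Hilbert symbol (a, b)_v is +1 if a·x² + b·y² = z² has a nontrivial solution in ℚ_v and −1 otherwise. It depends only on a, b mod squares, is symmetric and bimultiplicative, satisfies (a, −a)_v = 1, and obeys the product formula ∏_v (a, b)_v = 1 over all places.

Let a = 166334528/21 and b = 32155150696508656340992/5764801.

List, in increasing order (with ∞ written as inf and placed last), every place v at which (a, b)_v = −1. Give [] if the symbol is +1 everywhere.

[7, 13]

Mod squares: a ≡ 357, b ≡ 13. Check v ∈ {∞, 2, 3, 7, 13, 17, 23}.
v=23: a=23^2·(≡12), b=23^6·(≡1) mod 23; (12|23)=+1, (1|23)=+1; (−1)^{2·6·11}·(+1)^6·(+1)^2 = +1.
v=17: a=17^3·(≡15), b=17^6·(≡15) mod 17; (15|17)=+1, (15|17)=+1; (−1)^{3·6·8}·(+1)^6·(+1)^3 = +1.
v=7: a=7^-1·(≡1), b=7^-8·(≡6) mod 7; (1|7)=+1, (6|7)=-1; (−1)^{-1·-8·3}·(+1)^-8·(-1)^-1 = -1.
v=∞: 357 > 0 and 13 > 0  ⇒  (a,b)_∞ = +1.
v=2: v_2(a)=6, v_2(b)=12; units ≡ 5, 5 (mod 8); ε·ε+αω+βω = 0·0+6·1+12·1 ≡ 0  ⇒  (a,b)_2 = +1.
v=13: a=13^0·(≡6), b=13^3·(≡9) mod 13; (6|13)=-1, (9|13)=+1; (−1)^{0·3·6}·(-1)^3·(+1)^0 = -1.
v=3: a=3^-1·(≡2), b=3^0·(≡1) mod 3; (2|3)=-1, (1|3)=+1; (−1)^{-1·0·1}·(-1)^0·(+1)^-1 = +1.
Ram(357, 13) = {7, 13}; no ℚ_7-point on the conic.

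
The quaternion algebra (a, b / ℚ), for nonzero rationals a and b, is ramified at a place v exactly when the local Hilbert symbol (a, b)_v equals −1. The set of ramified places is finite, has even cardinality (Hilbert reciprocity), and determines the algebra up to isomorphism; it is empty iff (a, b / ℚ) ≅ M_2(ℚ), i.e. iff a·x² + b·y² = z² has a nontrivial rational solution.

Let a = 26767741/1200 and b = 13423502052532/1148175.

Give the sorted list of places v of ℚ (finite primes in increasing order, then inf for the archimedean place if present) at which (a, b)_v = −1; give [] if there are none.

[2, 17]

Mod squares: a ≡ 3927, b ≡ 91. Check v ∈ {∞, 2, 3, 5, 7, 11, 13, 17, 19}.
v=5: a=5^-2·(≡2), b=5^-2·(≡1) mod 5; (2|5)=-1, (1|5)=+1; (−1)^{-2·-2·2}·(-1)^-2·(+1)^-2 = +1.
v=∞: 3927 > 0 and 91 > 0  ⇒  (a,b)_∞ = +1.
v=13: a=13^2·(≡9), b=13^3·(≡11) mod 13; (9|13)=+1, (11|13)=-1; (−1)^{2·3·6}·(+1)^3·(-1)^2 = +1.
v=3: a=3^-1·(≡1), b=3^-8·(≡1) mod 3; (1|3)=+1, (1|3)=+1; (−1)^{-1·-8·1}·(+1)^-8·(+1)^-1 = +1.
v=19: a=19^0·(≡3), b=19^2·(≡12) mod 19; (3|19)=-1, (12|19)=-1; (−1)^{0·2·9}·(-1)^2·(-1)^0 = +1.
v=2: v_2(a)=-4, v_2(b)=2; units ≡ 7, 3 (mod 8); ε·ε+αω+βω = 1·1+-4·1+2·0 ≡ 1  ⇒  (a,b)_2 = -1.
v=11: a=11^3·(≡3), b=11^4·(≡1) mod 11; (3|11)=+1, (1|11)=+1; (−1)^{3·4·5}·(+1)^4·(+1)^3 = +1.
v=17: a=17^1·(≡5), b=17^2·(≡10) mod 17; (5|17)=-1, (10|17)=-1; (−1)^{1·2·8}·(-1)^2·(-1)^1 = -1.
v=7: a=7^1·(≡1), b=7^-1·(≡5) mod 7; (1|7)=+1, (5|7)=-1; (−1)^{1·-1·3}·(+1)^-1·(-1)^1 = +1.
(3927, 91 / ℚ) ramifies at {2, 17}: a division algebra.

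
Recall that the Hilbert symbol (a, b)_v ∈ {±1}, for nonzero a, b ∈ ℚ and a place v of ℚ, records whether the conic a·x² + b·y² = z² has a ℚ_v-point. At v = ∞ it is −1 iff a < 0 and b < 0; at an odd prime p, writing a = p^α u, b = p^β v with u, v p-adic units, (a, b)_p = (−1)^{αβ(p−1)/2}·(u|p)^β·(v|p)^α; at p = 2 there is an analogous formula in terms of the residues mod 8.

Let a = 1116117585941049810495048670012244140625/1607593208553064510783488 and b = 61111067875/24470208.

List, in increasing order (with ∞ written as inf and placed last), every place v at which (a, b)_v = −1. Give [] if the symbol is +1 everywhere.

[3, 5, 7, 11, 13, 31]

(a, b) ≡ (67802735, 2145) mod (ℚ^×)²; places V = {2, 3, 5, 7, 11, 13, 17, 19, 23, 31, 43, ∞}.
(a,b)_2: α=-26, β=-6; u≡7, v≡1 (mod 8); ε(u)ε(v)=1·0, αω(v)=-26·0, βω(u)=-6·0; sum ≡ 0  ⇒  +1.
(a,b)_17: α=-6, u≡7; β=-2, v≡5 (mod 17); (7|17)=-1, (5|17)=-1; sign (−1)^0·-1^-2·-1^-6 = +1.
(a,b)_3: α=-10, u≡2; β=-3, v≡1 (mod 3); (2|3)=-1, (1|3)=+1; sign (−1)^0·-1^-3·+1^-10 = -1.
(a,b)_31: α=1, u≡27; β=0, v≡24 (mod 31); (27|31)=-1, (24|31)=-1; sign (−1)^0·-1^0·-1^1 = -1.
(a,b)_∞: sgn(67802735)=+, sgn(2145)=+, so +1.
(a,b)_23: α=1, u≡3; β=0, v≡1 (mod 23); (3|23)=+1, (1|23)=+1; sign (−1)^0·+1^0·+1^1 = +1.
(a,b)_7: α=-5, u≡4; β=-2, v≡5 (mod 7); (4|7)=+1, (5|7)=-1; sign (−1)^0·+1^-2·-1^-5 = -1.
(a,b)_13: α=3, u≡8; β=1, v≡10 (mod 13); (8|13)=-1, (10|13)=+1; sign (−1)^0·-1^1·+1^3 = -1.
(a,b)_19: α=3, u≡6; β=0, v≡5 (mod 19); (6|19)=+1, (5|19)=+1; sign (−1)^0·+1^0·+1^3 = +1.
(a,b)_43: α=12, u≡39; β=4, v≡21 (mod 43); (39|43)=-1, (21|43)=+1; sign (−1)^0·-1^4·+1^12 = +1.
(a,b)_5: α=9, u≡3; β=3, v≡1 (mod 5); (3|5)=-1, (1|5)=+1; sign (−1)^0·-1^3·+1^9 = -1.
(a,b)_11: α=3, u≡6; β=1, v≡2 (mod 11); (6|11)=-1, (2|11)=-1; sign (−1)^1·-1^1·-1^3 = -1.
Ram(67802735, 2145) = {3, 5, 7, 11, 13, 31}; no ℚ_3-point on the conic.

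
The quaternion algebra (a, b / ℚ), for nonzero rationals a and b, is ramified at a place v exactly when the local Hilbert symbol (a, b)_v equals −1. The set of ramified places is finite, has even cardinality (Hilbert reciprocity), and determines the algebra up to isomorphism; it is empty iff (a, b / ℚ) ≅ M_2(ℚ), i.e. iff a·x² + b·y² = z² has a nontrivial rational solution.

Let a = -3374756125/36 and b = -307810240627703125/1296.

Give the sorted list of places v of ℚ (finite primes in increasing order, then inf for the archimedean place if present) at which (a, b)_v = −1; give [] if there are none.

[2, 5, 13, inf]

Mod squares: a ≡ -98605, b ≡ -37. Check v ∈ {∞, 2, 3, 5, 13, 37, 41}.
v=5: a=5^3·(≡1), b=5^6·(≡2) mod 5; (1|5)=+1, (2|5)=-1; (−1)^{3·6·2}·(+1)^6·(-1)^3 = -1.
v=2: v_2(a)=-2, v_2(b)=-4; units ≡ 3, 3 (mod 8); ε·ε+αω+βω = 1·1+-2·1+-4·1 ≡ 1  ⇒  (a,b)_2 = -1.
v=13: a=13^1·(≡5), b=13^2·(≡6) mod 13; (5|13)=-1, (6|13)=-1; (−1)^{1·2·6}·(-1)^2·(-1)^1 = -1.
v=∞: -98605 < 0 and -37 < 0  ⇒  (a,b)_∞ = -1.
v=41: a=41^1·(≡28), b=41^2·(≡32) mod 41; (28|41)=-1, (32|41)=+1; (−1)^{1·2·20}·(-1)^2·(+1)^1 = +1.
v=3: a=3^-2·(≡2), b=3^-4·(≡2) mod 3; (2|3)=-1, (2|3)=-1; (−1)^{-2·-4·1}·(-1)^-4·(-1)^-2 = +1.
v=37: a=37^3·(≡25), b=37^5·(≡4) mod 37; (25|37)=+1, (4|37)=+1; (−1)^{3·5·18}·(+1)^5·(+1)^3 = +1.
(-98605, -37 / ℚ) ramifies at {2, 5, 13, ∞}: a division algebra.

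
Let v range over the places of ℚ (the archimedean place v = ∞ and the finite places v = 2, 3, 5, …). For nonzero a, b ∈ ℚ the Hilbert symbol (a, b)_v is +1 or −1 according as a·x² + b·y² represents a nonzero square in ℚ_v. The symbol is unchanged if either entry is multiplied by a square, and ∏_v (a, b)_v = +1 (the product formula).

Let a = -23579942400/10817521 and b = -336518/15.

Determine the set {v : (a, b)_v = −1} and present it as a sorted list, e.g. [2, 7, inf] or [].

[2, inf]

(a, b) ≡ (-14, -2730) mod (ℚ^×)²; places V = {2, 3, 5, 7, 11, 13, 19, 23, 43, ∞}.
(a,b)_3: α=6, u≡1; β=-1, v≡2 (mod 3); (1|3)=+1, (2|3)=-1; sign (−1)^0·+1^-1·-1^6 = +1.
(a,b)_2: α=9, β=1; u≡1, v≡3 (mod 8); ε(u)ε(v)=0·1, αω(v)=9·1, βω(u)=1·0; sum ≡ 1  ⇒  -1.
(a,b)_∞: sgn(-14)=−, sgn(-2730)=−, so -1.
(a,b)_43: α=0, u≡2; β=2, v≡28 (mod 43); (2|43)=-1, (28|43)=-1; sign (−1)^0·-1^2·-1^0 = +1.
(a,b)_13: α=-2, u≡9; β=1, v≡5 (mod 13); (9|13)=+1, (5|13)=-1; sign (−1)^0·+1^1·-1^-2 = +1.
(a,b)_19: α=2, u≡7; β=0, v≡7 (mod 19); (7|19)=+1, (7|19)=+1; sign (−1)^0·+1^0·+1^2 = +1.
(a,b)_5: α=2, u≡4; β=-1, v≡4 (mod 5); (4|5)=+1, (4|5)=+1; sign (−1)^0·+1^-1·+1^2 = +1.
(a,b)_7: α=1, u≡5; β=1, v≡2 (mod 7); (5|7)=-1, (2|7)=+1; sign (−1)^1·-1^1·+1^1 = +1.
(a,b)_11: α=-2, u≡2; β=0, v≡4 (mod 11); (2|11)=-1, (4|11)=+1; sign (−1)^0·-1^0·+1^-2 = +1.
(a,b)_23: α=-2, u≡12; β=0, v≡15 (mod 23); (12|23)=+1, (15|23)=-1; sign (−1)^0·+1^0·-1^-2 = +1.
(-14, -2730 / ℚ) ramifies at {2, ∞}: a division algebra.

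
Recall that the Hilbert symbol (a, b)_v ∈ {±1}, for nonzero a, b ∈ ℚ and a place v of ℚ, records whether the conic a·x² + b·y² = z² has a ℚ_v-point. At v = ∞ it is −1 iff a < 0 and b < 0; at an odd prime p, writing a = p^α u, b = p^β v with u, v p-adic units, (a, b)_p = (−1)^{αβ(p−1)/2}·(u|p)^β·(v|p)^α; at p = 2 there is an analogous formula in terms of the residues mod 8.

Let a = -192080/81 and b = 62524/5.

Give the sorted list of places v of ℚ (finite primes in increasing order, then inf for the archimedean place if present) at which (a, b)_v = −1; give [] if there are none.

[2, 11]

Mod squares: a ≡ -5, b ≡ 1595. Check v ∈ {∞, 2, 3, 5, 7, 11, 29}.
v=∞: -5 < 0 and 1595 > 0  ⇒  (a,b)_∞ = +1.
v=11: a=11^0·(≡6), b=11^1·(≡6) mod 11; (6|11)=-1, (6|11)=-1; (−1)^{0·1·5}·(-1)^1·(-1)^0 = -1.
v=7: a=7^4·(≡1), b=7^2·(≡6) mod 7; (1|7)=+1, (6|7)=-1; (−1)^{4·2·3}·(+1)^2·(-1)^4 = +1.
v=2: v_2(a)=4, v_2(b)=2; units ≡ 3, 3 (mod 8); ε·ε+αω+βω = 1·1+4·1+2·1 ≡ 1  ⇒  (a,b)_2 = -1.
v=3: a=3^-4·(≡1), b=3^0·(≡2) mod 3; (1|3)=+1, (2|3)=-1; (−1)^{-4·0·1}·(+1)^0·(-1)^-4 = +1.
v=5: a=5^1·(≡4), b=5^-1·(≡4) mod 5; (4|5)=+1, (4|5)=+1; (−1)^{1·-1·2}·(+1)^-1·(+1)^1 = +1.
v=29: a=29^0·(≡7), b=29^1·(≡2) mod 29; (7|29)=+1, (2|29)=-1; (−1)^{0·1·14}·(+1)^1·(-1)^0 = +1.
Ram(-5, 1595) = {2, 11}; no ℚ_2-point on the conic.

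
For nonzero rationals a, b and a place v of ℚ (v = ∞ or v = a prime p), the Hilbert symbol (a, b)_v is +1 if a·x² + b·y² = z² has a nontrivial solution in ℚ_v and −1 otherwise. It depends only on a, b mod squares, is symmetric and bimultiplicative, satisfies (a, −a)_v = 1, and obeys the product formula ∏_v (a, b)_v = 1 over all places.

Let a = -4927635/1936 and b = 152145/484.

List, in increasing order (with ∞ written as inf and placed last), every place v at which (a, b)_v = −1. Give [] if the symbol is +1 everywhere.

[3, 5]

Mod squares: a ≡ -115, b ≡ 345. Check v ∈ {∞, 2, 3, 5, 7, 11, 23}.
v=2: v_2(a)=-4, v_2(b)=-2; units ≡ 5, 1 (mod 8); ε·ε+αω+βω = 0·0+-4·0+-2·1 ≡ 0  ⇒  (a,b)_2 = +1.
v=11: a=11^-2·(≡7), b=11^-2·(≡1) mod 11; (7|11)=-1, (1|11)=+1; (−1)^{-2·-2·5}·(-1)^-2·(+1)^-2 = +1.
v=23: a=23^3·(≡8), b=23^1·(≡14) mod 23; (8|23)=+1, (14|23)=-1; (−1)^{3·1·11}·(+1)^1·(-1)^3 = +1.
v=5: a=5^1·(≡3), b=5^1·(≡1) mod 5; (3|5)=-1, (1|5)=+1; (−1)^{1·1·2}·(-1)^1·(+1)^1 = -1.
v=∞: -115 < 0 and 345 > 0  ⇒  (a,b)_∞ = +1.
v=3: a=3^4·(≡2), b=3^3·(≡1) mod 3; (2|3)=-1, (1|3)=+1; (−1)^{4·3·1}·(-1)^3·(+1)^4 = -1.
v=7: a=7^0·(≡2), b=7^2·(≡4) mod 7; (2|7)=+1, (4|7)=+1; (−1)^{0·2·3}·(+1)^2·(+1)^0 = +1.
(-115, 345 / ℚ) ramifies at {3, 5}: a division algebra.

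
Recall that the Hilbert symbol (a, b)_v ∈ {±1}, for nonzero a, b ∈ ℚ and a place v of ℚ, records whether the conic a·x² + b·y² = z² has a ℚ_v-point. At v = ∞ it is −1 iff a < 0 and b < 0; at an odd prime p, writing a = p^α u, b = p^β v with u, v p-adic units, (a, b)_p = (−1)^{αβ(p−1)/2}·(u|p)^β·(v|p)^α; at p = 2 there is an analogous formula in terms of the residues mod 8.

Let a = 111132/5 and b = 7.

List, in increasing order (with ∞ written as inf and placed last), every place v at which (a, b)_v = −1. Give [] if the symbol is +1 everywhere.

[2, 5]

(a, b) ≡ (35, 7) mod (ℚ^×)²; places V = {2, 3, 5, 7, ∞}.
(a,b)_7: α=3, u≡6; β=1, v≡1 (mod 7); (6|7)=-1, (1|7)=+1; sign (−1)^1·-1^1·+1^3 = +1.
(a,b)_3: α=4, u≡2; β=0, v≡1 (mod 3); (2|3)=-1, (1|3)=+1; sign (−1)^0·-1^0·+1^4 = +1.
(a,b)_5: α=-1, u≡2; β=0, v≡2 (mod 5); (2|5)=-1, (2|5)=-1; sign (−1)^0·-1^0·-1^-1 = -1.
(a,b)_∞: sgn(35)=+, sgn(7)=+, so +1.
(a,b)_2: α=2, β=0; u≡3, v≡7 (mod 8); ε(u)ε(v)=1·1, αω(v)=2·0, βω(u)=0·1; sum ≡ 1  ⇒  -1.
Ram(35, 7) = {2, 5}; no ℚ_2-point on the conic.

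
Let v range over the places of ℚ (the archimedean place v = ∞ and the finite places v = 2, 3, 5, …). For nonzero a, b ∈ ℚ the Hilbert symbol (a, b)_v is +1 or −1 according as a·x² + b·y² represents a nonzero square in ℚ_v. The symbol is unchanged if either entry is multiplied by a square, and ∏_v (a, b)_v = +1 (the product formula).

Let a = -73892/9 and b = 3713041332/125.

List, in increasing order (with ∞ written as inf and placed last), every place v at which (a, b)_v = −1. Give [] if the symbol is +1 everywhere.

Mod squares: a ≡ -377, b ≡ 4261985. Check v ∈ {∞, 2, 3, 5, 7, 11, 13, 17, 19, 29}.
v=5: a=5^0·(≡2), b=5^-3·(≡2) mod 5; (2|5)=-1, (2|5)=-1; (−1)^{0·-3·2}·(-1)^-3·(-1)^0 = -1.
v=19: a=19^0·(≡2), b=19^1·(≡7) mod 19; (2|19)=-1, (7|19)=+1; (−1)^{0·1·9}·(-1)^1·(+1)^0 = -1.
v=∞: -377 < 0 and 4261985 > 0  ⇒  (a,b)_∞ = +1.
v=2: v_2(a)=2, v_2(b)=2; units ≡ 7, 1 (mod 8); ε·ε+αω+βω = 1·0+2·0+2·0 ≡ 0  ⇒  (a,b)_2 = +1.
v=29: a=29^1·(≡23), b=29^1·(≡1) mod 29; (23|29)=+1, (1|29)=+1; (−1)^{1·1·14}·(+1)^1·(+1)^1 = +1.
v=7: a=7^2·(≡2), b=7^1·(≡2) mod 7; (2|7)=+1, (2|7)=+1; (−1)^{2·1·3}·(+1)^1·(+1)^2 = +1.
v=13: a=13^1·(≡4), b=13^1·(≡11) mod 13; (4|13)=+1, (11|13)=-1; (−1)^{1·1·6}·(+1)^1·(-1)^1 = -1.
v=17: a=17^0·(≡14), b=17^1·(≡11) mod 17; (14|17)=-1, (11|17)=-1; (−1)^{0·1·8}·(-1)^1·(-1)^0 = -1.
v=11: a=11^0·(≡8), b=11^2·(≡8) mod 11; (8|11)=-1, (8|11)=-1; (−1)^{0·2·5}·(-1)^2·(-1)^0 = +1.
v=3: a=3^-2·(≡1), b=3^2·(≡2) mod 3; (1|3)=+1, (2|3)=-1; (−1)^{-2·2·1}·(+1)^2·(-1)^-2 = +1.
|Ram(-377, 4261985)| = 4, even; anisotropic at {5, 13, 17, 19}.

[5, 13, 17, 19]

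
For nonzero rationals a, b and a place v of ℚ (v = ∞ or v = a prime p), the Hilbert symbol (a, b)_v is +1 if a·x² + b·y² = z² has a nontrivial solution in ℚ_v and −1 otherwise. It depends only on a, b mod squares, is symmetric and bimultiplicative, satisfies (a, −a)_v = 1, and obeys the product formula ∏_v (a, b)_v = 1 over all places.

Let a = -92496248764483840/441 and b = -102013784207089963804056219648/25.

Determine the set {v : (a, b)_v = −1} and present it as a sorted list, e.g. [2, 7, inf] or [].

[3, 5, 19, 29, 37, inf]

Mod squares: a ≡ -3159985, b ≡ -1887. Check v ∈ {∞, 2, 3, 5, 7, 17, 19, 29, 31, 37}.
v=37: a=37^3·(≡3), b=37^5·(≡31) mod 37; (3|37)=+1, (31|37)=-1; (−1)^{3·5·18}·(+1)^5·(-1)^3 = -1.
v=∞: -3159985 < 0 and -1887 < 0  ⇒  (a,b)_∞ = -1.
v=5: a=5^1·(≡2), b=5^-2·(≡2) mod 5; (2|5)=-1, (2|5)=-1; (−1)^{1·-2·2}·(-1)^-2·(-1)^1 = -1.
v=19: a=19^1·(≡16), b=19^2·(≡2) mod 19; (16|19)=+1, (2|19)=-1; (−1)^{1·2·9}·(+1)^2·(-1)^1 = -1.
v=3: a=3^-2·(≡2), b=3^1·(≡1) mod 3; (2|3)=-1, (1|3)=+1; (−1)^{-2·1·1}·(-1)^1·(+1)^-2 = -1.
v=31: a=31^1·(≡30), b=31^2·(≡10) mod 31; (30|31)=-1, (10|31)=+1; (−1)^{1·2·15}·(-1)^2·(+1)^1 = +1.
v=29: a=29^1·(≡2), b=29^2·(≡2) mod 29; (2|29)=-1, (2|29)=-1; (−1)^{1·2·14}·(-1)^2·(-1)^1 = -1.
v=17: a=17^4·(≡4), b=17^7·(≡13) mod 17; (4|17)=+1, (13|17)=+1; (−1)^{4·7·8}·(+1)^7·(+1)^4 = +1.
v=7: a=7^-2·(≡2), b=7^0·(≡5) mod 7; (2|7)=+1, (5|7)=-1; (−1)^{-2·0·3}·(+1)^0·(-1)^-2 = +1.
v=2: v_2(a)=8, v_2(b)=12; units ≡ 7, 1 (mod 8); ε·ε+αω+βω = 1·0+8·0+12·0 ≡ 0  ⇒  (a,b)_2 = +1.
|Ram(-3159985, -1887)| = 6, even; anisotropic at {3, 5, 19, 29, 37, ∞}.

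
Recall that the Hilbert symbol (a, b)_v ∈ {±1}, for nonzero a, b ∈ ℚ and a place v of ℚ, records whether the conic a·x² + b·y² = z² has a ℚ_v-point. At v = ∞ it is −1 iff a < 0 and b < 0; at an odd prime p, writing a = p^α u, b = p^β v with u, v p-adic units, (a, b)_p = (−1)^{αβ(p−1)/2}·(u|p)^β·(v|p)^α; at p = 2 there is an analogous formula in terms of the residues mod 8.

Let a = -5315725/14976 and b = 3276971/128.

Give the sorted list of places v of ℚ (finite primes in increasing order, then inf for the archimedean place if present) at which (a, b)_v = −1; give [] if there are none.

Mod squares: a ≡ -15314, b ≡ 22678. Check v ∈ {∞, 2, 3, 5, 13, 17, 19, 23, 29, 31}.
v=17: a=17^0·(≡12), b=17^3·(≡8) mod 17; (12|17)=-1, (8|17)=+1; (−1)^{0·3·8}·(-1)^3·(+1)^0 = -1.
v=3: a=3^-2·(≡1), b=3^0·(≡1) mod 3; (1|3)=+1, (1|3)=+1; (−1)^{-2·0·1}·(+1)^0·(+1)^-2 = +1.
v=23: a=23^0·(≡4), b=23^1·(≡10) mod 23; (4|23)=+1, (10|23)=-1; (−1)^{0·1·11}·(+1)^1·(-1)^0 = +1.
v=5: a=5^2·(≡1), b=5^0·(≡2) mod 5; (1|5)=+1, (2|5)=-1; (−1)^{2·0·2}·(+1)^0·(-1)^2 = +1.
v=13: a=13^-1·(≡5), b=13^0·(≡2) mod 13; (5|13)=-1, (2|13)=-1; (−1)^{-1·0·6}·(-1)^0·(-1)^-1 = -1.
v=∞: -15314 < 0 and 22678 > 0  ⇒  (a,b)_∞ = +1.
v=31: a=31^1·(≡16), b=31^0·(≡29) mod 31; (16|31)=+1, (29|31)=-1; (−1)^{1·0·15}·(+1)^0·(-1)^1 = -1.
v=19: a=19^3·(≡1), b=19^0·(≡7) mod 19; (1|19)=+1, (7|19)=+1; (−1)^{3·0·9}·(+1)^0·(+1)^3 = +1.
v=2: v_2(a)=-7, v_2(b)=-7; units ≡ 7, 3 (mod 8); ε·ε+αω+βω = 1·1+-7·1+-7·0 ≡ 0  ⇒  (a,b)_2 = +1.
v=29: a=29^0·(≡10), b=29^1·(≡23) mod 29; (10|29)=-1, (23|29)=+1; (−1)^{0·1·14}·(-1)^1·(+1)^0 = -1.
|Ram(-15314, 22678)| = 4, even; anisotropic at {13, 17, 29, 31}.

[13, 17, 29, 31]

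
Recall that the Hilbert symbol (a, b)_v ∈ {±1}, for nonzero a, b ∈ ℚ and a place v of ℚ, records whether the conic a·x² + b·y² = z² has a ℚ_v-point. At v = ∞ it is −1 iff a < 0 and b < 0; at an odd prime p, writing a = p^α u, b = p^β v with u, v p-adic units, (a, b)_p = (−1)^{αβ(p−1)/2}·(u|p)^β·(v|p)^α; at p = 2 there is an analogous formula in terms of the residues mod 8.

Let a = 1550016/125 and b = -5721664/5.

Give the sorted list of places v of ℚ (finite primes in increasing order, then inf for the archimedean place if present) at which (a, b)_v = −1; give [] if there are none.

Mod squares: a ≡ 1495, b ≡ -5. Check v ∈ {∞, 2, 3, 5, 13, 23}.
v=2: v_2(a)=6, v_2(b)=6; units ≡ 7, 3 (mod 8); ε·ε+αω+βω = 1·1+6·1+6·0 ≡ 1  ⇒  (a,b)_2 = -1.
v=∞: 1495 > 0 and -5 < 0  ⇒  (a,b)_∞ = +1.
v=5: a=5^-3·(≡1), b=5^-1·(≡1) mod 5; (1|5)=+1, (1|5)=+1; (−1)^{-3·-1·2}·(+1)^-1·(+1)^-3 = +1.
v=3: a=3^4·(≡1), b=3^0·(≡1) mod 3; (1|3)=+1, (1|3)=+1; (−1)^{4·0·1}·(+1)^0·(+1)^4 = +1.
v=23: a=23^1·(≡14), b=23^2·(≡8) mod 23; (14|23)=-1, (8|23)=+1; (−1)^{1·2·11}·(-1)^2·(+1)^1 = +1.
v=13: a=13^1·(≡6), b=13^2·(≡7) mod 13; (6|13)=-1, (7|13)=-1; (−1)^{1·2·6}·(-1)^2·(-1)^1 = -1.
Ram(1495, -5) = {2, 13}; no ℚ_2-point on the conic.

[2, 13]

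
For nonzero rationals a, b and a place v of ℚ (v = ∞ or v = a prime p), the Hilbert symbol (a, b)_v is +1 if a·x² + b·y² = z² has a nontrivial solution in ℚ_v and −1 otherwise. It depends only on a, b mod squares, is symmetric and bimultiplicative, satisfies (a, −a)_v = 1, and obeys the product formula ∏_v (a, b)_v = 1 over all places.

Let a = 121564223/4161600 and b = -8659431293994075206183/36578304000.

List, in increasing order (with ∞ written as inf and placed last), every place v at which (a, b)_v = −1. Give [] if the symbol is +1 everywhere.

[5, 17, 23, 37]

Mod squares: a ≡ 23, b ≡ -4195430. Check v ∈ {∞, 2, 3, 5, 7, 11, 13, 17, 19, 23, 29, 37}.
v=19: a=19^2·(≡4), b=19^4·(≡1) mod 19; (4|19)=+1, (1|19)=+1; (−1)^{2·4·9}·(+1)^4·(+1)^2 = +1.
v=11: a=11^4·(≡3), b=11^6·(≡1) mod 11; (3|11)=+1, (1|11)=+1; (−1)^{4·6·5}·(+1)^6·(+1)^4 = +1.
v=3: a=3^-2·(≡2), b=3^-6·(≡1) mod 3; (2|3)=-1, (1|3)=+1; (−1)^{-2·-6·1}·(-1)^-6·(+1)^-2 = +1.
v=7: a=7^0·(≡2), b=7^-2·(≡6) mod 7; (2|7)=+1, (6|7)=-1; (−1)^{0·-2·3}·(+1)^-2·(-1)^0 = +1.
v=13: a=13^0·(≡1), b=13^2·(≡2) mod 13; (1|13)=+1, (2|13)=-1; (−1)^{0·2·6}·(+1)^2·(-1)^0 = +1.
v=2: v_2(a)=-6, v_2(b)=-13; units ≡ 7, 5 (mod 8); ε·ε+αω+βω = 1·0+-6·1+-13·0 ≡ 0  ⇒  (a,b)_2 = +1.
v=29: a=29^0·(≡24), b=29^1·(≡26) mod 29; (24|29)=+1, (26|29)=-1; (−1)^{0·1·14}·(+1)^1·(-1)^0 = +1.
v=23: a=23^1·(≡8), b=23^3·(≡13) mod 23; (8|23)=+1, (13|23)=+1; (−1)^{1·3·11}·(+1)^3·(+1)^1 = -1.
v=∞: 23 > 0 and -4195430 < 0  ⇒  (a,b)_∞ = +1.
v=17: a=17^-2·(≡11), b=17^1·(≡4) mod 17; (11|17)=-1, (4|17)=+1; (−1)^{-2·1·8}·(-1)^1·(+1)^-2 = -1.
v=5: a=5^-2·(≡2), b=5^-3·(≡1) mod 5; (2|5)=-1, (1|5)=+1; (−1)^{-2·-3·2}·(-1)^-3·(+1)^-2 = -1.
v=37: a=37^0·(≡23), b=37^1·(≡5) mod 37; (23|37)=-1, (5|37)=-1; (−1)^{0·1·18}·(-1)^1·(-1)^0 = -1.
(23, -4195430 / ℚ) ramifies at {5, 17, 23, 37}: a division algebra.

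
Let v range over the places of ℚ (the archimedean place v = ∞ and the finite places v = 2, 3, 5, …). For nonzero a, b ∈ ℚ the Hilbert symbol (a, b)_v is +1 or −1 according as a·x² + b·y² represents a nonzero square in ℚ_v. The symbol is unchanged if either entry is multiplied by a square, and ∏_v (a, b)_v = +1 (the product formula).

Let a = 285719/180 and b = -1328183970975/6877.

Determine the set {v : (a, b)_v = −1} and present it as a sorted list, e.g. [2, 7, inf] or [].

(a, b) ≡ (595, -23619427) mod (ℚ^×)²; places V = {2, 3, 5, 7, 13, 17, 19, 23, 29, 31, 43, 47, ∞}.
(a,b)_5: α=-1, u≡4; β=2, v≡3 (mod 5); (4|5)=+1, (3|5)=-1; sign (−1)^0·+1^2·-1^-1 = -1.
(a,b)_47: α=0, u≡11; β=1, v≡45 (mod 47); (11|47)=-1, (45|47)=-1; sign (−1)^0·-1^1·-1^0 = -1.
(a,b)_31: α=0, u≡22; β=1, v≡16 (mod 31); (22|31)=-1, (16|31)=+1; sign (−1)^0·-1^1·+1^0 = -1.
(a,b)_3: α=-2, u≡1; β=4, v≡2 (mod 3); (1|3)=+1, (2|3)=-1; sign (−1)^0·+1^4·-1^-2 = +1.
(a,b)_29: α=0, u≡26; β=1, v≡12 (mod 29); (26|29)=-1, (12|29)=-1; sign (−1)^0·-1^1·-1^0 = -1.
(a,b)_∞: sgn(595)=+, sgn(-23619427)=−, so +1.
(a,b)_19: α=0, u≡6; β=2, v≡6 (mod 19); (6|19)=+1, (6|19)=+1; sign (−1)^0·+1^2·+1^0 = +1.
(a,b)_13: α=0, u≡4; β=-1, v≡1 (mod 13); (4|13)=+1, (1|13)=+1; sign (−1)^0·+1^-1·+1^0 = +1.
(a,b)_2: α=-2, β=0; u≡3, v≡5 (mod 8); ε(u)ε(v)=1·0, αω(v)=-2·1, βω(u)=0·1; sum ≡ 0  ⇒  +1.
(a,b)_43: α=0, u≡41; β=1, v≡10 (mod 43); (41|43)=+1, (10|43)=+1; sign (−1)^0·+1^1·+1^0 = +1.
(a,b)_7: α=5, u≡2; β=0, v≡2 (mod 7); (2|7)=+1, (2|7)=+1; sign (−1)^0·+1^0·+1^5 = +1.
(a,b)_23: α=0, u≡14; β=-2, v≡18 (mod 23); (14|23)=-1, (18|23)=+1; sign (−1)^0·-1^-2·+1^0 = +1.
(a,b)_17: α=1, u≡13; β=0, v≡4 (mod 17); (13|17)=+1, (4|17)=+1; sign (−1)^0·+1^0·+1^1 = +1.
|Ram(595, -23619427)| = 4, even; anisotropic at {5, 29, 31, 47}.

[5, 29, 31, 47]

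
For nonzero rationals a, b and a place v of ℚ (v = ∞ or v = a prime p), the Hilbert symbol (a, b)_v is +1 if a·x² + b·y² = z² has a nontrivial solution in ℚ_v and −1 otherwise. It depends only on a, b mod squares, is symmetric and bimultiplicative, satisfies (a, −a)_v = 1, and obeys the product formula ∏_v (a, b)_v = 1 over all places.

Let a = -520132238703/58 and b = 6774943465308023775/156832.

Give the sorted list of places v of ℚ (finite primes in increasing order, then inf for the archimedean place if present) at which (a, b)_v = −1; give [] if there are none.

[7, 23, 29, 31]

(a, b) ≡ (-1334, 289478) mod (ℚ^×)²; places V = {2, 3, 5, 7, 11, 13, 23, 29, 31, ∞}.
(a,b)_5: α=0, u≡4; β=2, v≡3 (mod 5); (4|5)=+1, (3|5)=-1; sign (−1)^0·+1^2·-1^0 = +1.
(a,b)_29: α=-1, u≡14; β=-1, v≡24 (mod 29); (14|29)=-1, (24|29)=+1; sign (−1)^0·-1^-1·+1^-1 = -1.
(a,b)_∞: sgn(-1334)=−, sgn(289478)=+, so +1.
(a,b)_3: α=4, u≡1; β=4, v≡2 (mod 3); (1|3)=+1, (2|3)=-1; sign (−1)^0·+1^4·-1^4 = +1.
(a,b)_2: α=-1, β=-5; u≡5, v≡3 (mod 8); ε(u)ε(v)=0·1, αω(v)=-1·1, βω(u)=-5·1; sum ≡ 0  ⇒  +1.
(a,b)_11: α=2, u≡6; β=2, v≡7 (mod 11); (6|11)=-1, (7|11)=-1; sign (−1)^0·-1^2·-1^2 = +1.
(a,b)_13: α=0, u≡11; β=-2, v≡11 (mod 13); (11|13)=-1, (11|13)=-1; sign (−1)^0·-1^-2·-1^0 = +1.
(a,b)_7: α=4, u≡5; β=9, v≡5 (mod 7); (5|7)=-1, (5|7)=-1; sign (−1)^0·-1^9·-1^4 = -1.
(a,b)_31: α=2, u≡15; β=3, v≡20 (mod 31); (15|31)=-1, (20|31)=+1; sign (−1)^0·-1^3·+1^2 = -1.
(a,b)_23: α=1, u≡17; β=1, v≡7 (mod 23); (17|23)=-1, (7|23)=-1; sign (−1)^1·-1^1·-1^1 = -1.
Ram(-1334, 289478) = {7, 23, 29, 31}; no ℚ_7-point on the conic.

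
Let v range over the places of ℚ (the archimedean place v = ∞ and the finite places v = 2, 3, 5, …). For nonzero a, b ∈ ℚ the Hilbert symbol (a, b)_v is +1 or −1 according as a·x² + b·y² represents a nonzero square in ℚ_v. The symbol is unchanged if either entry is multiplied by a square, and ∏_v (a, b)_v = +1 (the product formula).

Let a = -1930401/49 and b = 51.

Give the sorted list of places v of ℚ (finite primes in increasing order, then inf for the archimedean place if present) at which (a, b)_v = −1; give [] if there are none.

Mod squares: a ≡ -214489, b ≡ 51. Check v ∈ {∞, 2, 3, 7, 11, 17, 31, 37}.
v=∞: -214489 < 0 and 51 > 0  ⇒  (a,b)_∞ = +1.
v=17: a=17^1·(≡5), b=17^1·(≡3) mod 17; (5|17)=-1, (3|17)=-1; (−1)^{1·1·8}·(-1)^1·(-1)^1 = +1.
v=3: a=3^2·(≡2), b=3^1·(≡2) mod 3; (2|3)=-1, (2|3)=-1; (−1)^{2·1·1}·(-1)^1·(-1)^2 = -1.
v=2: v_2(a)=0, v_2(b)=0; units ≡ 7, 3 (mod 8); ε·ε+αω+βω = 1·1+0·1+0·0 ≡ 1  ⇒  (a,b)_2 = -1.
v=7: a=7^-2·(≡3), b=7^0·(≡2) mod 7; (3|7)=-1, (2|7)=+1; (−1)^{-2·0·3}·(-1)^0·(+1)^-2 = +1.
v=37: a=37^1·(≡9), b=37^0·(≡14) mod 37; (9|37)=+1, (14|37)=-1; (−1)^{1·0·18}·(+1)^0·(-1)^1 = -1.
v=11: a=11^1·(≡5), b=11^0·(≡7) mod 11; (5|11)=+1, (7|11)=-1; (−1)^{1·0·5}·(+1)^0·(-1)^1 = -1.
v=31: a=31^1·(≡28), b=31^0·(≡20) mod 31; (28|31)=+1, (20|31)=+1; (−1)^{1·0·15}·(+1)^0·(+1)^1 = +1.
Ram(-214489, 51) = {2, 3, 11, 37}; no ℚ_2-point on the conic.

[2, 3, 11, 37]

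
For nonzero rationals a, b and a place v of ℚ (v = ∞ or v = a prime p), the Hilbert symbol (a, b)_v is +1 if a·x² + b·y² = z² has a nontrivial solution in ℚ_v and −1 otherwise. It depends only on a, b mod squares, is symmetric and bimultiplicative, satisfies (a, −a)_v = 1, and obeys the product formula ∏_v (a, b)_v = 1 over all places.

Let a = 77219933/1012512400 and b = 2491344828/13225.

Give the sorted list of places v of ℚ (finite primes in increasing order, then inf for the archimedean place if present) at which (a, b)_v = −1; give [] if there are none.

[37, 41]

(a, b) ≡ (5453, 28823) mod (ℚ^×)²; places V = {2, 3, 5, 7, 17, 19, 23, 37, 41, 43, ∞}.
(a,b)_3: α=0, u≡2; β=2, v≡2 (mod 3); (2|3)=-1, (2|3)=-1; sign (−1)^0·-1^2·-1^0 = +1.
(a,b)_2: α=-4, β=2; u≡5, v≡7 (mod 8); ε(u)ε(v)=0·1, αω(v)=-4·0, βω(u)=2·1; sum ≡ 0  ⇒  +1.
(a,b)_37: α=-2, u≡17; β=1, v≡19 (mod 37); (17|37)=-1, (19|37)=-1; sign (−1)^0·-1^1·-1^-2 = -1.
(a,b)_5: α=-2, u≡3; β=-2, v≡2 (mod 5); (3|5)=-1, (2|5)=-1; sign (−1)^0·-1^-2·-1^-2 = +1.
(a,b)_19: α=1, u≡2; β=1, v≡4 (mod 19); (2|19)=-1, (4|19)=+1; sign (−1)^1·-1^1·+1^1 = +1.
(a,b)_41: α=1, u≡10; β=1, v≡11 (mod 41); (10|41)=+1, (11|41)=-1; sign (−1)^0·+1^1·-1^1 = -1.
(a,b)_43: α=-2, u≡31; β=0, v≡14 (mod 43); (31|43)=+1, (14|43)=+1; sign (−1)^0·+1^0·+1^-2 = +1.
(a,b)_∞: sgn(5453)=+, sgn(28823)=+, so +1.
(a,b)_23: α=0, u≡13; β=-2, v≡4 (mod 23); (13|23)=+1, (4|23)=+1; sign (−1)^0·+1^-2·+1^0 = +1.
(a,b)_7: α=3, u≡1; β=4, v≡2 (mod 7); (1|7)=+1, (2|7)=+1; sign (−1)^0·+1^4·+1^3 = +1.
(a,b)_17: α=2, u≡9; β=0, v≡4 (mod 17); (9|17)=+1, (4|17)=+1; sign (−1)^0·+1^0·+1^2 = +1.
(5453, 28823 / ℚ) ramifies at {37, 41}: a division algebra.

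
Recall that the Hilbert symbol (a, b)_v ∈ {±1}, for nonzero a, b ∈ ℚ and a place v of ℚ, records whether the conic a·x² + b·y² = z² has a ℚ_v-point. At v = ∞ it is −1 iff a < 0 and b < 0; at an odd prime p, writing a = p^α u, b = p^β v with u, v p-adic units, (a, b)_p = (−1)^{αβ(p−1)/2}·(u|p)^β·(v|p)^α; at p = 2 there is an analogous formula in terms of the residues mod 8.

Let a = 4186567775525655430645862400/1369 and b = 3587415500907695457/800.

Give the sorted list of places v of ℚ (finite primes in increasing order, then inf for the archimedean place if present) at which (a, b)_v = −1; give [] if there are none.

Mod squares: a ≡ 50141, b ≡ 14674. Check v ∈ {∞, 2, 3, 5, 7, 11, 13, 19, 23, 29, 37}.
v=3: a=3^6·(≡2), b=3^4·(≡1) mod 3; (2|3)=-1, (1|3)=+1; (−1)^{6·4·1}·(-1)^4·(+1)^6 = +1.
v=∞: 50141 > 0 and 14674 > 0  ⇒  (a,b)_∞ = +1.
v=29: a=29^5·(≡14), b=29^3·(≡4) mod 29; (14|29)=-1, (4|29)=+1; (−1)^{5·3·14}·(-1)^3·(+1)^5 = -1.
v=13: a=13^3·(≡9), b=13^2·(≡4) mod 13; (9|13)=+1, (4|13)=+1; (−1)^{3·2·6}·(+1)^2·(+1)^3 = +1.
v=5: a=5^2·(≡4), b=5^-2·(≡1) mod 5; (4|5)=+1, (1|5)=+1; (−1)^{2·-2·2}·(+1)^-2·(+1)^2 = +1.
v=11: a=11^0·(≡4), b=11^1·(≡1) mod 11; (4|11)=+1, (1|11)=+1; (−1)^{0·1·5}·(+1)^1·(+1)^0 = +1.
v=19: a=19^3·(≡17), b=19^2·(≡1) mod 19; (17|19)=+1, (1|19)=+1; (−1)^{3·2·9}·(+1)^2·(+1)^3 = +1.
v=23: a=23^2·(≡8), b=23^1·(≡5) mod 23; (8|23)=+1, (5|23)=-1; (−1)^{2·1·11}·(+1)^1·(-1)^2 = +1.
v=7: a=7^3·(≡4), b=7^6·(≡1) mod 7; (4|7)=+1, (1|7)=+1; (−1)^{3·6·3}·(+1)^6·(+1)^3 = +1.
v=2: v_2(a)=12, v_2(b)=-5; units ≡ 5, 1 (mod 8); ε·ε+αω+βω = 0·0+12·0+-5·1 ≡ 1  ⇒  (a,b)_2 = -1.
v=37: a=37^-2·(≡17), b=37^0·(≡15) mod 37; (17|37)=-1, (15|37)=-1; (−1)^{-2·0·18}·(-1)^0·(-1)^-2 = +1.
|Ram(50141, 14674)| = 2, even; anisotropic at {2, 29}.

[2, 29]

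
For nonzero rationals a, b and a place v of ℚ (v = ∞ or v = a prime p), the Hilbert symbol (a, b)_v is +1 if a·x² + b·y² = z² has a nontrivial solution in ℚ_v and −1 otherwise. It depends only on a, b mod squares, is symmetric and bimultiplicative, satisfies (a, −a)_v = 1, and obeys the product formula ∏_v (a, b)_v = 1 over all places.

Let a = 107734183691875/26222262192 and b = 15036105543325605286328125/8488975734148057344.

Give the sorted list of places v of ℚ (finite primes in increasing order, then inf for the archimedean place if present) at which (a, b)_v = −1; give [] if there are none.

[31, 37]

(a, b) ≡ (3441, 37) mod (ℚ^×)²; places V = {2, 3, 5, 7, 13, 23, 31, 37, 41, 53, ∞}.
(a,b)_3: α=-5, u≡1; β=-6, v≡1 (mod 3); (1|3)=+1, (1|3)=+1; sign (−1)^0·+1^-6·+1^-5 = +1.
(a,b)_5: α=4, u≡1; β=8, v≡2 (mod 5); (1|5)=+1, (2|5)=-1; sign (−1)^0·+1^8·-1^4 = +1.
(a,b)_7: α=-4, u≡1; β=-8, v≡1 (mod 7); (1|7)=+1, (1|7)=+1; sign (−1)^0·+1^-8·+1^-4 = +1.
(a,b)_13: α=2, u≡12; β=0, v≡7 (mod 13); (12|13)=+1, (7|13)=-1; sign (−1)^0·+1^0·-1^2 = +1.
(a,b)_53: α=-2, u≡17; β=-4, v≡43 (mod 53); (17|53)=+1, (43|53)=+1; sign (−1)^0·+1^-4·+1^-2 = +1.
(a,b)_∞: sgn(3441)=+, sgn(37)=+, so +1.
(a,b)_31: α=1, u≡14; β=2, v≡21 (mod 31); (14|31)=+1, (21|31)=-1; sign (−1)^0·+1^2·-1^1 = -1.
(a,b)_23: α=2, u≡21; β=4, v≡22 (mod 23); (21|23)=-1, (22|23)=-1; sign (−1)^0·-1^4·-1^2 = +1.
(a,b)_41: α=2, u≡24; β=4, v≡20 (mod 41); (24|41)=-1, (20|41)=+1; sign (−1)^0·-1^4·+1^2 = +1.
(a,b)_2: α=-4, β=-8; u≡1, v≡5 (mod 8); ε(u)ε(v)=0·0, αω(v)=-4·1, βω(u)=-8·0; sum ≡ 0  ⇒  +1.
(a,b)_37: α=1, u≡22; β=3, v≡30 (mod 37); (22|37)=-1, (30|37)=+1; sign (−1)^0·-1^3·+1^1 = -1.
(3441, 37 / ℚ) ramifies at {31, 37}: a division algebra.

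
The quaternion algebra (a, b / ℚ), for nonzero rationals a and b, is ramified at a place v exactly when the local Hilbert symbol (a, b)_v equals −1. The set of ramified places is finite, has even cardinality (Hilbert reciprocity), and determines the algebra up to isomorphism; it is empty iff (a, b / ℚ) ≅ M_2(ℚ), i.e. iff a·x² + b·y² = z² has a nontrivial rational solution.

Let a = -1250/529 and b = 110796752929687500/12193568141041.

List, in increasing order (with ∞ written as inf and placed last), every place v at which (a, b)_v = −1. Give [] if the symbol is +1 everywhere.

[5, 13]

Mod squares: a ≡ -2, b ≡ 3315. Check v ∈ {∞, 2, 3, 5, 7, 13, 17, 23, 37, 41}.
v=37: a=37^0·(≡31), b=37^2·(≡18) mod 37; (31|37)=-1, (18|37)=-1; (−1)^{0·2·18}·(-1)^2·(-1)^0 = +1.
v=5: a=5^4·(≡2), b=5^15·(≡3) mod 5; (2|5)=-1, (3|5)=-1; (−1)^{4·15·2}·(-1)^15·(-1)^4 = -1.
v=2: v_2(a)=1, v_2(b)=2; units ≡ 7, 3 (mod 8); ε·ε+αω+βω = 1·1+1·1+2·0 ≡ 0  ⇒  (a,b)_2 = +1.
v=∞: -2 < 0 and 3315 > 0  ⇒  (a,b)_∞ = +1.
v=23: a=23^-2·(≡15), b=23^-6·(≡13) mod 23; (15|23)=-1, (13|23)=+1; (−1)^{-2·-6·11}·(-1)^-6·(+1)^-2 = +1.
v=17: a=17^0·(≡4), b=17^1·(≡16) mod 17; (4|17)=+1, (16|17)=+1; (−1)^{0·1·8}·(+1)^1·(+1)^0 = +1.
v=41: a=41^0·(≡5), b=41^-2·(≡13) mod 41; (5|41)=+1, (13|41)=-1; (−1)^{0·-2·20}·(+1)^-2·(-1)^0 = +1.
v=13: a=13^0·(≡7), b=13^1·(≡2) mod 13; (7|13)=-1, (2|13)=-1; (−1)^{0·1·6}·(-1)^1·(-1)^0 = -1.
v=7: a=7^0·(≡6), b=7^-2·(≡4) mod 7; (6|7)=-1, (4|7)=+1; (−1)^{0·-2·3}·(-1)^-2·(+1)^0 = +1.
v=3: a=3^0·(≡1), b=3^1·(≡1) mod 3; (1|3)=+1, (1|3)=+1; (−1)^{0·1·1}·(+1)^1·(+1)^0 = +1.
Ram(-2, 3315) = {5, 13}; no ℚ_5-point on the conic.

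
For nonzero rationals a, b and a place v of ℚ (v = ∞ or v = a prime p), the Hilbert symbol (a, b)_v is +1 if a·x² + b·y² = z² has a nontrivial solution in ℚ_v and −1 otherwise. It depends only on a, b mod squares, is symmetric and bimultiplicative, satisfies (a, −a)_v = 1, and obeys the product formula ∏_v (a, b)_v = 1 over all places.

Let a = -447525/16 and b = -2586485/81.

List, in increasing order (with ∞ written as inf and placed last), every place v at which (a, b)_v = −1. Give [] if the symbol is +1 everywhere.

[2, 11, 13, 17, 31, inf]

Mod squares: a ≡ -221, b ≡ -2586485. Check v ∈ {∞, 2, 3, 5, 11, 13, 17, 31, 37, 41}.
v=3: a=3^4·(≡1), b=3^-4·(≡1) mod 3; (1|3)=+1, (1|3)=+1; (−1)^{4·-4·1}·(+1)^-4·(+1)^4 = +1.
v=5: a=5^2·(≡4), b=5^1·(≡3) mod 5; (4|5)=+1, (3|5)=-1; (−1)^{2·1·2}·(+1)^1·(-1)^2 = +1.
v=2: v_2(a)=-4, v_2(b)=0; units ≡ 3, 3 (mod 8); ε·ε+αω+βω = 1·1+-4·1+0·1 ≡ 1  ⇒  (a,b)_2 = -1.
v=37: a=37^0·(≡4), b=37^1·(≡30) mod 37; (4|37)=+1, (30|37)=+1; (−1)^{0·1·18}·(+1)^1·(+1)^0 = +1.
v=41: a=41^0·(≡25), b=41^1·(≡27) mod 41; (25|41)=+1, (27|41)=-1; (−1)^{0·1·20}·(+1)^1·(-1)^0 = +1.
v=∞: -221 < 0 and -2586485 < 0  ⇒  (a,b)_∞ = -1.
v=13: a=13^1·(≡4), b=13^0·(≡7) mod 13; (4|13)=+1, (7|13)=-1; (−1)^{1·0·6}·(+1)^0·(-1)^1 = -1.
v=17: a=17^1·(≡9), b=17^0·(≡5) mod 17; (9|17)=+1, (5|17)=-1; (−1)^{1·0·8}·(+1)^0·(-1)^1 = -1.
v=11: a=11^0·(≡2), b=11^1·(≡3) mod 11; (2|11)=-1, (3|11)=+1; (−1)^{0·1·5}·(-1)^1·(+1)^0 = -1.
v=31: a=31^0·(≡13), b=31^1·(≡27) mod 31; (13|31)=-1, (27|31)=-1; (−1)^{0·1·15}·(-1)^1·(-1)^0 = -1.
|Ram(-221, -2586485)| = 6, even; anisotropic at {2, 11, 13, 17, 31, ∞}.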